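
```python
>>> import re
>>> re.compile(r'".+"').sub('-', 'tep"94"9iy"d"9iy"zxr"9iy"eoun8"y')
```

'tep-y'

Matches: at [3:31] → '"94"9iy"d"9iy"zxr"9iy"eoun8"'.
Each match is replaced by '-'.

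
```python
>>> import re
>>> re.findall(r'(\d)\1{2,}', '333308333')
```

`\1` is not a pattern — it's the concrete string captured by group 1, re-applied verbatim.
Matches: at [0:4] match '3333', group 1 = '3'; at [6:9] match '333', group 1 = '3'.
`findall` collects group 1 from each match (2 total).

['3', '3']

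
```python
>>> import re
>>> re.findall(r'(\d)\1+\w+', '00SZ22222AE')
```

`\1` has to match the exact text group 1 already captured.
With a single group, `findall` returns only what that group captured — 1 item.

['0']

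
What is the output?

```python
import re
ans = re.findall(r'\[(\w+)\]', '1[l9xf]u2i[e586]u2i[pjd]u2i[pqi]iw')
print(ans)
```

['l9xf', 'e586', 'pjd', 'pqi']

Walking the string: at [1:7] match '[l9xf]', group 1 = 'l9xf'; at [10:16] match '[e586]', group 1 = 'e586'; at [19:24] match '[pjd]', group 1 = 'pjd'; at [27:32] match '[pqi]', group 1 = 'pqi'.
`findall` collects group 1 from each match (4 total).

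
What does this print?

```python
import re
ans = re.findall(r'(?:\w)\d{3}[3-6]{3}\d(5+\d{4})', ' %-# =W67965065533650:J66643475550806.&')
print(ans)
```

The pattern matches a word character (non-capturing group); then exactly 3 of a digit, then exactly 3 of a character in [3-6], then a digit; then one or more of a literal '5', then exactly 4 of a digit (captured).
Matches: at [22:37] match 'J66643475550806', group 1 = '5550806'.
Because there's exactly one group, `findall` drops the full match and keeps group 1 from the one hit.

['5550806']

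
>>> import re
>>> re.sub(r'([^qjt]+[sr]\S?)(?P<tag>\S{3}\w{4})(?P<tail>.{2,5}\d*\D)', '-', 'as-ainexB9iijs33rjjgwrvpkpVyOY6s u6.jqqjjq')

The pattern matches one or more of any character except [qjt], then one of [sr], then optionally a non-whitespace character (captured); then exactly 3 of a non-whitespace character, then exactly 4 of a word character (captured as 'tag'); then 2 to 5 of any character, then zero or more of a digit, then a non-digit (captured as 'tail').
Every occurrence is swapped for '-'.

'-jj-jqqjjq'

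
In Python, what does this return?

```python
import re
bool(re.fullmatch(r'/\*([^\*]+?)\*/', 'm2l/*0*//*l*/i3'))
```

False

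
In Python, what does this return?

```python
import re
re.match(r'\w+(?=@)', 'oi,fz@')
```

With `match`, the pattern is implicitly anchored at the beginning.
Here the pattern fails at index 0, so the call returns None.

None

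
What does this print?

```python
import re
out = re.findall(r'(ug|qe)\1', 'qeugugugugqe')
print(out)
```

`\1` is not a pattern — it's the concrete string captured by group 1, re-applied verbatim.
Scanning left to right: at [2:6] match 'ugug', group 1 = 'ug'; at [6:10] match 'ugug', group 1 = 'ug'.
With a single group, `findall` returns only what that group captured — 2 items.

['ug', 'ug']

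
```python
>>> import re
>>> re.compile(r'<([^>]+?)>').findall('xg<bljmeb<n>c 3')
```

Matches: at [2:12] match '<bljmeb<n>', group 1 = 'bljmeb<n'.
With a single group, `findall` returns only what that group captured — 1 item.

['bljmeb<n']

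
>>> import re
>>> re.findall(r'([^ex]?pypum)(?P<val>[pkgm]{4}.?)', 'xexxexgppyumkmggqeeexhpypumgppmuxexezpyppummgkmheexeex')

With 2 capturing groups, `findall` returns a 2-tuple per match.

[('hpypum', 'gppmu')]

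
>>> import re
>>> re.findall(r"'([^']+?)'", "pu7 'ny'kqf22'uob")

['ny']

One capturing group, so `findall` returns just the captured substring from the one match — 1 in all.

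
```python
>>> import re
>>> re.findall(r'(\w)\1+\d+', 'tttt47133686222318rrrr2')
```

['t', 'r']

A backreference is literal: `\1` must see the identical characters the first group matched.
With a single group, `findall` returns only what that group captured — 2 items.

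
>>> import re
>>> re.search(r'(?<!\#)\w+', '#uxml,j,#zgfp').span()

(2, 5)

The negative lookaround is zero-width — it rules out positions where the adjacent text would match, without consuming anything.
`re.search` tries every starting position until one works.
The match spans [2:5] → 'xml'.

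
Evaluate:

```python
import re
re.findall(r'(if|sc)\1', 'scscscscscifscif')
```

['sc', 'sc']

`\1` has to match the exact text group 1 already captured.
Scanning left to right: at [0:4] match 'scsc', group 1 = 'sc'; at [4:8] match 'scsc', group 1 = 'sc'.
One capturing group, so `findall` returns just the captured substring from each match — 2 in all.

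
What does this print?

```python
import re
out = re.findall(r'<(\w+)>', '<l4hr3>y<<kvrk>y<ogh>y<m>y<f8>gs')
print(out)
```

['l4hr3', 'kvrk', 'ogh', 'm', 'f8']

One capturing group, so `findall` returns just the captured substring from each match — 5 in all.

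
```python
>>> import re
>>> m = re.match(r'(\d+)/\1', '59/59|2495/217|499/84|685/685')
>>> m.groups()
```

The backreference `\1` re-matches whatever the first group consumed, character for character.
`match` is anchored at position 0; if the pattern doesn't fit there, it returns None.
The match spans [0:5] → '59/59'.
Captured: group 1 = '59'.

('59',)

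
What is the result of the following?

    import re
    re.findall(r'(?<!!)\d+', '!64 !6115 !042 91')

['4', '115', '42', '91']

Because the assertion is negative and zero-width, positions next to the forbidden text are skipped.
Scanning left to right: at [2:3] → '4'; at [6:9] → '115'; at [12:14] → '42'; at [15:17] → '91'.
`findall` yields the raw match text (4 of them) because the pattern has no groups.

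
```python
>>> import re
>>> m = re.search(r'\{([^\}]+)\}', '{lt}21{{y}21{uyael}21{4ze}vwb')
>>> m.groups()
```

('lt',)

Unlike `match`, `search` isn't anchored — it looks for the pattern anywhere in the string.
The match spans [0:4] → '{lt}'.
Captured: group 1 = 'lt'.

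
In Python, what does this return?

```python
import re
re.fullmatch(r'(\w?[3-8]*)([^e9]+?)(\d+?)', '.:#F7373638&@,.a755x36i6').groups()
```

('', '.:#F7373638&@,.a755x36i', '6')

Pattern: optionally a word character, then zero or more of a character in [3-8] (captured); then one or more of any character except [e9] (lazy) (captured); then one or more of a digit (lazy) (captured).
`re.fullmatch` requires the pattern to consume the entire string.
The match spans [0:24] → '.:#F7373638&@,.a755x36i6'.
Captured: group 1 = '', group 2 = '.:#F7373638&@,.a755x36i', group 3 = '6'.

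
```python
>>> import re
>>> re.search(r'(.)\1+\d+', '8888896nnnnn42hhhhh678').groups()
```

('8',)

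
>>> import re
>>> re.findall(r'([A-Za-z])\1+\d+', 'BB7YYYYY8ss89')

['B', 'Y', 's']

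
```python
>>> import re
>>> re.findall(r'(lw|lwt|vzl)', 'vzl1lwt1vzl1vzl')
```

['vzl', 'lw', 'vzl', 'vzl']

Alternation tries branches left to right and keeps the first one that lets the overall match succeed at that position.
Scanning left to right: at [0:3] match 'vzl', group 1 = 'vzl'; at [4:6] match 'lw', group 1 = 'lw'; at [8:11] match 'vzl', group 1 = 'vzl'; at [12:15] match 'vzl', group 1 = 'vzl'.
One capturing group, so `findall` returns just the captured substring from each match — 4 in all.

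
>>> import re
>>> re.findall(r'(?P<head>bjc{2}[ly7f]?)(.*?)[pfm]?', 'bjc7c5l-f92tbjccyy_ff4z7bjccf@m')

With the lazy modifier that quantifier settles for the fewest repetitions that let the rest of the pattern succeed (the atoms after it are unaffected and can still be greedy).
`findall` packs the 2 group values into a tuple for every match.

[('bjccy', ''), ('bjccf', '')]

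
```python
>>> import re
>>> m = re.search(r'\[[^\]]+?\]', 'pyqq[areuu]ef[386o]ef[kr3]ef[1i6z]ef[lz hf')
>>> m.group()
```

Unlike `match`, `search` isn't anchored — it looks for the pattern anywhere in the string.
The match spans [4:11] → '[areuu]'.

'[areuu]'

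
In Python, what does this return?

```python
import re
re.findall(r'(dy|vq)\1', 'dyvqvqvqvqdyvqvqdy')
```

['vq', 'vq', 'vq']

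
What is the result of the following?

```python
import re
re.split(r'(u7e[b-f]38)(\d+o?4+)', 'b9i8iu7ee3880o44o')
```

Pattern: the literal 'u7e', then a character in [b-f], then the literal '38' (captured); then one or more of a digit, then optionally the literal 'o', then one or more of a literal '4' (captured).
Matches to split on: at [5:16] → 'u7ee3880o44'.
Because the pattern has a capturing group, `split` also inserts each captured text between the pieces.

['b9i8i', 'u7ee38', '80o44', 'o']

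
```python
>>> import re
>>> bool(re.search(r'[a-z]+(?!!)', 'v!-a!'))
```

False

The negative lookaround is zero-width — it rules out positions where the adjacent text would match, without consuming anything.
`search` walks the string left to right and returns the first match it finds.
Here no position works, so the call returns None, and `bool(None)` is False.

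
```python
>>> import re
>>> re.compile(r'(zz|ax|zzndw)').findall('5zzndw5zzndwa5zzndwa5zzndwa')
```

['zz', 'zz', 'zz', 'zz']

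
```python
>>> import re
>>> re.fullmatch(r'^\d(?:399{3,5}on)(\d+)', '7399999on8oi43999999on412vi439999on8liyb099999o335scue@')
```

`re.fullmatch` requires the pattern to consume the entire string.
Here the string isn't matched end-to-end, so the call returns None.

None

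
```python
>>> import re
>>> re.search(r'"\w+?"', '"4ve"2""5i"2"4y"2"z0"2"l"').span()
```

`re.search` tries every starting position until one works.
The match spans [0:5] → '"4ve"'.

(0, 5)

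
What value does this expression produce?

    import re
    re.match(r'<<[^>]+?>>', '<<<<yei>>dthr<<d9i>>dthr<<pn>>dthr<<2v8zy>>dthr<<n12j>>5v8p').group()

'<<<<yei>>'

`re.match` won't scan ahead — the pattern has to work from the very first character.
The match spans [0:9] → '<<<<yei>>'.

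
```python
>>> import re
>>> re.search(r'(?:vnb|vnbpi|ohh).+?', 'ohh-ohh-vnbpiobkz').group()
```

`re.search` scans for the first position where the pattern succeeds.
The match spans [0:4] → 'ohh-'.

'ohh-'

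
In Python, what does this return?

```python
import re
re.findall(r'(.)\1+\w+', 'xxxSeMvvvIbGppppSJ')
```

['x']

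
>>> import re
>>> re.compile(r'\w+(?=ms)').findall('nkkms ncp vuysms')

Because the assertion is zero-width, the text it checks is not consumed and won't appear in the result.
`findall` yields the raw match text (2 of them) because the pattern has no groups.

['nkk', 'vuys']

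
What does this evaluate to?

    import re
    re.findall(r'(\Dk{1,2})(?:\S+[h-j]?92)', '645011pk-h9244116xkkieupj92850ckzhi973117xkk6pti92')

With a single group, `findall` returns only what that group captured — 1 item.

['pk']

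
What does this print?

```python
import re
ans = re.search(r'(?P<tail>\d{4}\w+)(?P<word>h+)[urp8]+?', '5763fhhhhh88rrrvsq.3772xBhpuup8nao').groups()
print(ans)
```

('5763fhhhh', 'h')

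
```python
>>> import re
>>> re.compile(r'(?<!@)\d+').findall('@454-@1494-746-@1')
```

A negative assertion filters positions out without eating any characters.
Matches: at [2:4] → '54'; at [7:10] → '494'; at [11:14] → '746'.
Since nothing is captured, `findall` lists the 3 matched substrings directly.

['54', '494', '746']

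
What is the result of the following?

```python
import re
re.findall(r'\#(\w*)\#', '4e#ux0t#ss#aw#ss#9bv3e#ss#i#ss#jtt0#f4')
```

Scanning left to right: at [2:8] match '#ux0t#', group 1 = 'ux0t'; at [10:14] match '#aw#', group 1 = 'aw'; at [16:23] match '#9bv3e#', group 1 = '9bv3e'; at [25:28] match '#i#', group 1 = 'i'; at [30:36] match '#jtt0#', group 1 = 'jtt0'.
Because there's exactly one group, `findall` drops the full match and keeps group 1 from each hit.

['ux0t', 'aw', '9bv3e', 'i', 'jtt0']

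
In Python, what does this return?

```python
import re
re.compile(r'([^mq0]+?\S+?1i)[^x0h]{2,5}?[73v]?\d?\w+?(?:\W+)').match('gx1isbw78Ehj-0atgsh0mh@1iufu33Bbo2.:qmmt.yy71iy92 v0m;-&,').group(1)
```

The match spans [0:13] → 'gx1isbw78Ehj-'.
Captured: group 1 = 'gx1i'.

'gx1i'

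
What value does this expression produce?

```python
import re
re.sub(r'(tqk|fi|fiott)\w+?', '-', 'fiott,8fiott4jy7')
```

`|` is ordered: at each position the engine commits to the first alternative that works.
Every occurrence is swapped for '-'.

'-tt,8-tt4jy7'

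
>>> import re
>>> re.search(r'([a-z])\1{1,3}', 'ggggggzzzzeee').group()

'gggg'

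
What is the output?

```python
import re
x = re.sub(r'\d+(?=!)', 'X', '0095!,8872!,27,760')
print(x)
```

X!,X!,27,760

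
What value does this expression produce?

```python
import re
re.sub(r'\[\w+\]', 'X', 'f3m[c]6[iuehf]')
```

Each match is replaced by 'X'.

'f3mX6X'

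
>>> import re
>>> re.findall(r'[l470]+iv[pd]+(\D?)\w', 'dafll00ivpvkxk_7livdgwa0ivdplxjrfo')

['v', 'g', 'l']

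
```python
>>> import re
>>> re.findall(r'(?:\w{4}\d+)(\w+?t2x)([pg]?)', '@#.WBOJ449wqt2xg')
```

This matches exactly 4 of a word character, then one or more of a digit (non-capturing group); then one or more of a word character (lazy), then the literal 't2x' (captured); then optionally one of [pg] (captured).
Scanning left to right: at [3:16] match 'WBOJ449wqt2xg', groups = ('wqt2x', 'g').
With 2 capturing groups, `findall` returns a 2-tuple per match.

[('wqt2x', 'g')]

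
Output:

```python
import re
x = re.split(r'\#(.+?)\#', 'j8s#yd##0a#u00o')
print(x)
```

['j8s', 'yd', '', '0a', 'u00o']

Because the quantifier is non-greedy, it stops expanding at the earliest point where the rest of the pattern can succeed.
With a capturing group present, the delimiter's captured portion is kept in the result list.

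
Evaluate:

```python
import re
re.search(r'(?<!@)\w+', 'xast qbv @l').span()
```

(0, 4)

Because the assertion is negative and zero-width, positions next to the forbidden text are skipped.
The match spans [0:4] → 'xast'.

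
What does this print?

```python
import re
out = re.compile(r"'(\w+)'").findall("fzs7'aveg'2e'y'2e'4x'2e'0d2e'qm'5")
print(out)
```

['aveg', 'y', '4x', '0d2e']

With a single group, `findall` returns only what that group captured — 4 items.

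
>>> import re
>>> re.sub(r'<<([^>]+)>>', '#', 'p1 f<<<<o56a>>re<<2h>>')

'p1 f#re#'

`sub` substitutes '#' at each match site.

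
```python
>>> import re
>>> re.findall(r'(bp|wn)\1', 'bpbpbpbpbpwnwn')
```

The backreference `\1` re-matches whatever the first group consumed, character for character.
Walking the string: at [0:4] match 'bpbp', group 1 = 'bp'; at [4:8] match 'bpbp', group 1 = 'bp'; at [10:14] match 'wnwn', group 1 = 'wn'.
Because there's exactly one group, `findall` drops the full match and keeps group 1 from each hit.

['bp', 'bp', 'wn']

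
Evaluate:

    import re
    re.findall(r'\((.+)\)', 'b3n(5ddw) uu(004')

['5ddw']

Walking the string: at [3:9] match '(5ddw)', group 1 = '5ddw'.
`findall` collects group 1 from the one match (1 total).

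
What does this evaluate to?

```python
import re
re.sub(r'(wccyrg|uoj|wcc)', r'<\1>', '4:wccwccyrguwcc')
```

'4:<wcc><wccyrg>u<wcc>'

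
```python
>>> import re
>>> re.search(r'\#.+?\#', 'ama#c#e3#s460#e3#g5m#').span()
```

With the lazy modifier that quantifier settles for the fewest repetitions that let the rest of the pattern succeed (the atoms after it are unaffected and can still be greedy).
The match spans [3:6] → '#c#'.

(3, 6)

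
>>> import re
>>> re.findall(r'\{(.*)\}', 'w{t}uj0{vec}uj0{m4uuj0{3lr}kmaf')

Because there's exactly one group, `findall` drops the full match and keeps group 1 from the one hit.

['t}uj0{vec}uj0{m4uuj0{3lr']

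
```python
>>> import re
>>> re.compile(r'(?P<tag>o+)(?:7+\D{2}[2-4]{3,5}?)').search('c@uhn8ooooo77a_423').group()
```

The pattern matches one or more of a literal 'o' (captured as 'tag'); then one or more of a literal '7', then exactly 2 of a non-digit, then 3 to 5 of a character in [2-4] (lazy) (non-capturing group).
Unlike `match`, `search` isn't anchored — it looks for the pattern anywhere in the string.
The match spans [6:18] → 'ooooo77a_423'.
Captured: group 1 = 'ooooo'.

'ooooo77a_423'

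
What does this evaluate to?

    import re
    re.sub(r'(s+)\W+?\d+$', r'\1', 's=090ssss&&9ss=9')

's=090ssss&&9ss'

Pattern: one or more of a literal 's' (captured); then one or more of a non-word character (lazy), then one or more of a digit; then anchored at the end.
Matches: at [12:16] → 'ss=9'.
Each match is replaced using the text its own group 1 captured.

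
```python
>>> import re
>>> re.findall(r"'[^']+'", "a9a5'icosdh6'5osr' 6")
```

["'icosdh6'"]

Since nothing is captured, `findall` lists the 1 matched substring directly.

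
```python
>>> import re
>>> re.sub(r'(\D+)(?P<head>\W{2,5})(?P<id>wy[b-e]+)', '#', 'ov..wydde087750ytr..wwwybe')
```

'#087750ytr..wwwybe'

Pattern: one or more of a non-digit (captured); then 2 to 5 of a non-word character (captured as 'head'); then the literal 'wy', then one or more of a character in [b-e] (captured as 'id').
Matches: at [0:9] → 'ov..wydde'.
Each match is replaced by '#'.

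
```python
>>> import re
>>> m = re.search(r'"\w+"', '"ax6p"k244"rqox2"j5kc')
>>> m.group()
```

`re.search` scans for the first position where the pattern succeeds.
The match spans [0:6] → '"ax6p"'.

'"ax6p"'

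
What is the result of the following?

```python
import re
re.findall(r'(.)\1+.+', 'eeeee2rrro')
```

['e']

`\1` has to match the exact text group 1 already captured.
Walking the string: at [0:10] match 'eeeee2rrro', group 1 = 'e'.
With a single group, `findall` returns only what that group captured — 1 item.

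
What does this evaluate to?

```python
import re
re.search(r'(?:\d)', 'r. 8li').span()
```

This matches a digit (non-capturing group).
The match spans [3:4] → '8'.

(3, 4)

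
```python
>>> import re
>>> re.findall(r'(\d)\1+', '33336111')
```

`\1` has to match the exact text group 1 already captured.
Because there's exactly one group, `findall` drops the full match and keeps group 1 from each hit.

['3', '1']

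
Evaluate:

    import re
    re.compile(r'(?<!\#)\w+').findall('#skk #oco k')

['kk', 'co', 'k']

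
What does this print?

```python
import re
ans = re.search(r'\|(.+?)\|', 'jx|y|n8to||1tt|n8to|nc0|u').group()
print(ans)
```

|y|

The `?` after the quantifier makes it lazy — it takes as little as possible before letting the rest of the pattern try.
The match spans [2:5] → '|y|'.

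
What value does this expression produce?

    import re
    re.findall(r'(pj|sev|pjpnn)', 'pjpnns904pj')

Alternation isn't longest-match — the leftmost alternative that fits at this position is chosen.
Walking the string: at [0:2] match 'pj', group 1 = 'pj'; at [9:11] match 'pj', group 1 = 'pj'.
One capturing group, so `findall` returns just the captured substring from each match — 2 in all.

['pj', 'pj']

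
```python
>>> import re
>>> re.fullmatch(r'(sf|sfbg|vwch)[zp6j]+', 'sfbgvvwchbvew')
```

None

`fullmatch` succeeds only if the pattern covers the string from start to end.
Here the string isn't matched end-to-end, so the call returns None.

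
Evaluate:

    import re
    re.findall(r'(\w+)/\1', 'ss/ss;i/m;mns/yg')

['ss']

A backreference is literal: `\1` must see the identical characters the first group matched.
Matches: at [0:5] match 'ss/ss', group 1 = 'ss'.
Because there's exactly one group, `findall` drops the full match and keeps group 1 from the one hit.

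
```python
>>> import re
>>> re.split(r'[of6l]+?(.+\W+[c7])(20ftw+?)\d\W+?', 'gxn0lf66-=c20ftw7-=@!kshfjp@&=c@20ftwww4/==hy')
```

['gxn0', 'f66-=c', '20ftw', '=@!kshfjp@&=c@20ftwww4/==hy']

Pattern: one or more of one of [of6l] (lazy); then one or more of any character, then one or more of a non-word character, then one of [c7] (captured); then the literal '20', then the literal 'ft', then one or more of a literal 'w' (lazy) (captured); then a digit, then one or more of a non-word character (lazy).
The group in the pattern means `split` returns the separators' captures alongside the pieces.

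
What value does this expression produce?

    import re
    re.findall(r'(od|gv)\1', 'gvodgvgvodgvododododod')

The backreference `\1` re-matches whatever the first group consumed, character for character.
Scanning left to right: at [4:8] match 'gvgv', group 1 = 'gv'; at [12:16] match 'odod', group 1 = 'od'; at [16:20] match 'odod', group 1 = 'od'.
`findall` collects group 1 from each match (3 total).

['gv', 'od', 'od']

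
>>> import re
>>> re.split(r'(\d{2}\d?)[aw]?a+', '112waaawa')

['', '112', 'wa']

Pattern: exactly 2 of a digit, then optionally a digit (captured); then optionally one of [aw]; then one or more of a literal 'a'.
Matches to split on: at [0:7] → '112waaa'.
With a capturing group present, the delimiter's captured portion is kept in the result list.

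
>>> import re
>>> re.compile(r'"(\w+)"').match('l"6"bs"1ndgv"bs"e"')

With `match`, the pattern is implicitly anchored at the beginning.
Here the string doesn't start with a match, so the call returns None.

None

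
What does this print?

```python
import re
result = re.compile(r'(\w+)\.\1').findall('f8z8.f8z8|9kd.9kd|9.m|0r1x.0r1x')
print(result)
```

['f8z8', '9kd', '0r1x']

After group 1 captures some text, `\1` only succeeds where that same text appears again.
Walking the string: at [0:9] match 'f8z8.f8z8', group 1 = 'f8z8'; at [10:17] match '9kd.9kd', group 1 = '9kd'; at [22:31] match '0r1x.0r1x', group 1 = '0r1x'.
`findall` collects group 1 from each match (3 total).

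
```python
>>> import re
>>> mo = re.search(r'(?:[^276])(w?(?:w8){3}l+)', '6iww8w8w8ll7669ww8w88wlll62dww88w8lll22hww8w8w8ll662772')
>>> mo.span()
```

(1, 11)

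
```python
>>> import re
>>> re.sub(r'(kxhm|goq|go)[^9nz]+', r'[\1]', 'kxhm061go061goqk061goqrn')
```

Matches: at [0:23] → 'kxhm061go061goqk061goqr'.
Each match is replaced using the text its own group 1 captured.

'[kxhm]n'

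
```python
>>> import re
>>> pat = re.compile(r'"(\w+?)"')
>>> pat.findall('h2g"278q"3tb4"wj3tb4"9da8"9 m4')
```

Because there's exactly one group, `findall` drops the full match and keeps group 1 from each hit.

['278q', 'wj3tb4']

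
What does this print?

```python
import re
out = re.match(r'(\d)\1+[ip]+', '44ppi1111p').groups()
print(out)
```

The backreference `\1` re-matches whatever the first group consumed, character for character.
`match` is anchored at position 0; if the pattern doesn't fit there, it returns None.
The match spans [0:5] → '44ppi'.
Captured: group 1 = '4'.

('4',)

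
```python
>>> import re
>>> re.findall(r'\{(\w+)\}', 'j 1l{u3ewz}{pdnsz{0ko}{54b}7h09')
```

['u3ewz', '0ko', '54b']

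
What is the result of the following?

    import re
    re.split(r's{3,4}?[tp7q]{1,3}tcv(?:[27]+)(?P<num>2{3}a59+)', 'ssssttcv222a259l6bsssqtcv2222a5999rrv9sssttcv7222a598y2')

['ssssttcv222a259l6b', '222a5999', 'rrv9', '222a59', '8y2']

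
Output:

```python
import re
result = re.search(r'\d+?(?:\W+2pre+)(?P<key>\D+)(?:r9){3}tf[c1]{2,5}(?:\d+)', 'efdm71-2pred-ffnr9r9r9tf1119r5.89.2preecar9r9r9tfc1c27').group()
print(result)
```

71-2pred-ffnr9r9r9tf1119

This matches one or more of a digit (lazy); then one or more of a non-word character, then the literal '2pr', then one or more of a literal 'e' (non-capturing group); then one or more of a non-digit (captured as 'key'); then the literal 'r9' repeated 3 times, then the literal 'tf', then 2 to 5 of one of [c1]; then one or more of a digit (non-capturing group).
`search` walks the string left to right and returns the first match it finds.
The match spans [4:28] → '71-2pred-ffnr9r9r9tf1119'.
Captured: group 1 = 'd-ffn'.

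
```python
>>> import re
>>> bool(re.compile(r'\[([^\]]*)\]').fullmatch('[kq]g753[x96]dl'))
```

False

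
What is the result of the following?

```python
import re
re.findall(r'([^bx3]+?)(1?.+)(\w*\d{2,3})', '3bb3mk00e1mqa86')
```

The `?` after the quantifier makes it lazy — it takes as little as possible before letting the rest of the pattern try.
3 groups means the one result is a tuple of 3 captured strings — 1 here.

[('m', 'k00e1mqa', '86')]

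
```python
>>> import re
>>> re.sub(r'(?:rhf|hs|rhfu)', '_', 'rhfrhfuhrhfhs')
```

'__uh__'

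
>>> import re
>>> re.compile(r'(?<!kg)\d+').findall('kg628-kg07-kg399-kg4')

The negative lookahead/lookbehind blocks any match where the forbidden context is present.
Walking the string: at [3:5] → '28'; at [9:10] → '7'; at [14:16] → '99'.
`findall` yields the raw match text (3 of them) because the pattern has no groups.

['28', '7', '99']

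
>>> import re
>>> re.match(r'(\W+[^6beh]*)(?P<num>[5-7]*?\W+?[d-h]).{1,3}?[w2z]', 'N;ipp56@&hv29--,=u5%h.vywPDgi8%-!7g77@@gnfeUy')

This matches one or more of a non-word character, then zero or more of any character except [6beh] (captured); then zero or more of a character in [5-7] (lazy), then one or more of a non-word character (lazy), then a character in [d-h] (captured as 'num'); then 1 to 3 of any character (lazy), then one of [w2z].
`re.match` won't scan ahead — the pattern has to work from the very first character.
Here the pattern fails at index 0, so the call returns None.

None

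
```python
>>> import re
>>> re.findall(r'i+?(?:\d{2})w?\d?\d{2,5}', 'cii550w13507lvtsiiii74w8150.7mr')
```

['iiii74w8150']

The pattern matches one or more of a literal 'i' (lazy); then exactly 2 of a digit (non-capturing group); then optionally the literal 'w', then optionally a digit, then 2 to 5 of a digit.
With no groups in the pattern, `findall` gives back each whole match — 1 here.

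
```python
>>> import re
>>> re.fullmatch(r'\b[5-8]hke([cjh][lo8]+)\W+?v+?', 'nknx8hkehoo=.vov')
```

None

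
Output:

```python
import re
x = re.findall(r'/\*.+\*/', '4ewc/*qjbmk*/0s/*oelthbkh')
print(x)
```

Scanning left to right: at [4:13] → '/*qjbmk*/'.
No capturing groups, so `findall` returns the 1 full match string.

['/*qjbmk*/']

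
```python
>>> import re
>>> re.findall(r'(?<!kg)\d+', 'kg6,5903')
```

The negative lookaround is zero-width — it rules out positions where the adjacent text would match, without consuming anything.
`findall` yields the raw match text (1 of them) because the pattern has no groups.

['5903']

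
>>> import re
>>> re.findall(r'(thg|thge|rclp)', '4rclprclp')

Because there's exactly one group, `findall` drops the full match and keeps group 1 from each hit.

['rclp', 'rclp']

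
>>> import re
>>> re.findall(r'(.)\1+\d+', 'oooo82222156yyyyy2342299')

['o', 'y']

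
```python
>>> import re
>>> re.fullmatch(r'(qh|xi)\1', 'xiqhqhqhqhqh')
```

None

The backreference `\1` re-matches whatever the first group consumed, character for character.
For `fullmatch`, every character of the input must be accounted for by the pattern.
Here there's no way to consume every character, so the call returns None.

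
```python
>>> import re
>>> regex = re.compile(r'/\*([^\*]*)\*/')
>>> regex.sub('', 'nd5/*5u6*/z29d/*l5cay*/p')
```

'nd5z29dp'

Matches: at [3:10] → '/*5u6*/'; at [14:23] → '/*l5cay*/'.
Every occurrence is swapped for ''.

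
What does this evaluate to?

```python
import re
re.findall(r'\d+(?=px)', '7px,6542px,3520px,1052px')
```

['7', '6542', '3520', '1052']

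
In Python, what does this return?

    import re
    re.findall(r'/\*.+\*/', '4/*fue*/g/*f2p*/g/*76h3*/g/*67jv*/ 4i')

['/*fue*/g/*f2p*/g/*76h3*/g/*67jv*/']

`findall` yields the raw match text (1 of them) because the pattern has no groups.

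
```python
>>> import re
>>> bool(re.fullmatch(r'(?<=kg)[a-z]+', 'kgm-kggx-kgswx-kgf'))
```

False

`re.fullmatch` is like wrapping the pattern in `^…$` (in single-line mode).
Here the pattern can't cover the whole string, so the call returns None, and `bool(None)` is False.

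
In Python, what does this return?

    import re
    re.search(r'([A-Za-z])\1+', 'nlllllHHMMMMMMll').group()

'lllll'

A backreference is literal: `\1` must see the identical characters the first group matched.
`re.search` tries every starting position until one works.
The match spans [1:6] → 'lllll'.
Captured: group 1 = 'l'.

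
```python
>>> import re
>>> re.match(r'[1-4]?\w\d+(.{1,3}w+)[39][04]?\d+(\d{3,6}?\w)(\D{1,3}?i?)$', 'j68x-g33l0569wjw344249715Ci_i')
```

None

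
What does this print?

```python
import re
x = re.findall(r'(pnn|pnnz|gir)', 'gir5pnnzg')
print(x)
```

Alternation tries branches left to right and keeps the first one that lets the overall match succeed at that position.
With a single group, `findall` returns only what that group captured — 2 items.

['gir', 'pnn']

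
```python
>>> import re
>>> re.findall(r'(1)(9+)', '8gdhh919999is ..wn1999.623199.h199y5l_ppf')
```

[('1', '9999'), ('1', '999'), ('1', '99'), ('1', '99')]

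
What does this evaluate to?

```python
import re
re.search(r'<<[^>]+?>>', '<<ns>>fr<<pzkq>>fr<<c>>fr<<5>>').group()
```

'<<ns>>'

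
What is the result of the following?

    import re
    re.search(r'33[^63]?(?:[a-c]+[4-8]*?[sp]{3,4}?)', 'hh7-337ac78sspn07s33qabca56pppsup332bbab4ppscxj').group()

This matches the literal '33', then optionally any character except [63]; then one or more of a character in [a-c], then zero or more of a character in [4-8] (lazy), then 3 to 4 of one of [sp] (lazy) (non-capturing group).
The match spans [4:14] → '337ac78ssp'.

'337ac78ssp'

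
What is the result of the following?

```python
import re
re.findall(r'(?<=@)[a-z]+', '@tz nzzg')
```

['tz']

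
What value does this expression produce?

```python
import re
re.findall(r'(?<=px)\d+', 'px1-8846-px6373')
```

Because the assertion is zero-width, the text it checks is not consumed and won't appear in the result.
With no groups in the pattern, `findall` gives back each whole match — 2 here.

['1', '6373']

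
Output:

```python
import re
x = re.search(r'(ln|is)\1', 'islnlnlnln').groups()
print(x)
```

A backreference is literal: `\1` must see the identical characters the first group matched.
`re.search` tries every starting position until one works.
The match spans [2:6] → 'lnln'.
Captured: group 1 = 'ln'.

('ln',)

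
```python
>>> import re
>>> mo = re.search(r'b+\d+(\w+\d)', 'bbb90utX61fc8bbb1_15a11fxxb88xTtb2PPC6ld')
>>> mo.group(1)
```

'utX61fc8bbb1_15a11fxxb88xTtb2PPC6'

The pattern matches one or more of the literal 'b', then one or more of a digit; then one or more of a word character, then a digit (captured).
`re.search` tries every starting position until one works.
The match spans [0:38] → 'bbb90utX61fc8bbb1_15a11fxxb88xTtb2PPC6'.
Captured: group 1 = 'utX61fc8bbb1_15a11fxxb88xTtb2PPC6'.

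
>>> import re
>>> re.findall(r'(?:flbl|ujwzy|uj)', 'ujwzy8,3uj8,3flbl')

['ujwzy', 'uj', 'flbl']

Alternation tries branches left to right and keeps the first one that lets the overall match succeed at that position.
With no groups in the pattern, `findall` gives back each whole match — 3 here.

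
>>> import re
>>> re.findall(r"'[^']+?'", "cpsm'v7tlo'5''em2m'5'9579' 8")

`findall` yields the raw match text (3 of them) because the pattern has no groups.

["'v7tlo'", "'em2m'", "'9579'"]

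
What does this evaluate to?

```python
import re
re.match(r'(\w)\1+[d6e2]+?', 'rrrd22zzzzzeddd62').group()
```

'rrrd'

With `match`, the pattern is implicitly anchored at the beginning.
The match spans [0:4] → 'rrrd'.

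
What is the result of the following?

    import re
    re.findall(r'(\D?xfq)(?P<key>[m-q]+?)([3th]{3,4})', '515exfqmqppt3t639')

3 groups means the one result is a tuple of 3 captured strings — 1 here.

[('exfq', 'mqpp', 't3t')]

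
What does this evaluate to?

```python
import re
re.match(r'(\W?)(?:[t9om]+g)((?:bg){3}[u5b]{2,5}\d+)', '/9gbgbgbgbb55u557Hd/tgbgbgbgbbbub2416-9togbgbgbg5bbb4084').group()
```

'/9gbgbgbgbb55u557'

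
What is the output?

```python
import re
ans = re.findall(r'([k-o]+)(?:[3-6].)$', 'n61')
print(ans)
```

['n']

Pattern: one or more of a character in [k-o] (captured); then a character in [3-6], then any character (non-capturing group); then anchored at the end.
Matches: at [0:3] match 'n61', group 1 = 'n'.
`findall` collects group 1 from the one match (1 total).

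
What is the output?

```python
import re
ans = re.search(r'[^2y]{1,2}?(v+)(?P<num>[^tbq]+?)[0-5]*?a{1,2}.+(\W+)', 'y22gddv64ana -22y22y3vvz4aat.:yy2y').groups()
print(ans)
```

('v', '6', ':')

This matches 1 to 2 of any character except [2y] (lazy); then one or more of a literal 'v' (captured); then one or more of any character except [tbq] (lazy) (captured as 'num'); then zero or more of a character in [0-5] (lazy), then 1 to 2 of a literal 'a', then one or more of any character; then one or more of a non-word character (captured).
`re.search` tries every starting position until one works.
The match spans [4:30] → 'ddv64ana -22y22y3vvz4aat.:'.
Captured: group 1 = 'v', group 2 = '6', group 3 = ':'.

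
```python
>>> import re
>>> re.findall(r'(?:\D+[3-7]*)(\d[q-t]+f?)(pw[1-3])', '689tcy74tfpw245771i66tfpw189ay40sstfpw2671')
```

This matches one or more of a non-digit, then zero or more of a character in [3-7] (non-capturing group); then a digit, then one or more of a character in [q-t], then optionally the literal 'f' (captured); then the literal 'pw', then a character in [1-3] (captured).
2 groups means each result is a tuple of 2 captured strings — 3 here.

[('4tf', 'pw2'), ('6tf', 'pw1'), ('0sstf', 'pw2')]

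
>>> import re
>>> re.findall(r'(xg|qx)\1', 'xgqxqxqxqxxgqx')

After group 1 captures some text, `\1` only succeeds where that same text appears again.
Matches: at [2:6] match 'qxqx', group 1 = 'qx'; at [6:10] match 'qxqx', group 1 = 'qx'.
With a single group, `findall` returns only what that group captured — 2 items.

['qx', 'qx']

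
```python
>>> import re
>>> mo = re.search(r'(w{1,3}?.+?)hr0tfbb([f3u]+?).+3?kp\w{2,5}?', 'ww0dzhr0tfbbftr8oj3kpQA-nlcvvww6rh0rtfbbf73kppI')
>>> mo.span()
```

Pattern: 1 to 3 of a literal 'w' (lazy), then one or more of any character (lazy) (captured); then the literal 'hr', then the literal '0t', then the literal 'fbb'; then one or more of one of [f3u] (lazy) (captured); then one or more of any character; then optionally a literal '3', then the literal 'kp', then 2 to 5 of a word character (lazy).
`re.search` tries every starting position until one works.
The match spans [0:47] → 'ww0dzhr0tfbbftr8oj3kpQA-nlcvvww6rh0rtfbbf73kppI'.
Captured: group 1 = 'ww0dz', group 2 = 'f'.

(0, 47)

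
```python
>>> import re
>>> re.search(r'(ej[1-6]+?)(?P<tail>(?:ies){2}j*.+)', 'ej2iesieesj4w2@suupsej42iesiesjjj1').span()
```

(20, 34)

The match spans [20:34] → 'ej42iesiesjjj1'.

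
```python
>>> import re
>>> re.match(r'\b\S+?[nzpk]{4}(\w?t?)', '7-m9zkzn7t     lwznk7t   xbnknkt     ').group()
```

`match` is anchored at position 0; if the pattern doesn't fit there, it returns None.
The match spans [0:10] → '7-m9zkzn7t'.

'7-m9zkzn7t'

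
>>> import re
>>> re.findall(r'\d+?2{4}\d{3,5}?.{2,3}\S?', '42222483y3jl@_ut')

The pattern matches one or more of a digit (lazy), then exactly 4 of the literal '2'; then 3 to 5 of a digit (lazy), then 2 to 3 of any character, then optionally a non-whitespace character.
Scanning left to right: at [0:12] → '42222483y3jl'.
With no groups in the pattern, `findall` gives back each whole match — 1 here.

['42222483y3jl']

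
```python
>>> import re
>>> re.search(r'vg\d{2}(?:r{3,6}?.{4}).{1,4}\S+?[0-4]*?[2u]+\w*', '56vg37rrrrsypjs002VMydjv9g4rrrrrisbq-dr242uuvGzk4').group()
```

This matches the literal 'vg', then exactly 2 of a digit; then 3 to 6 of the literal 'r' (lazy), then exactly 4 of any character (non-capturing group); then 1 to 4 of any character; then one or more of a non-whitespace character (lazy); then zero or more of a character in [0-4] (lazy), then one or more of one of [2u], then zero or more of a word character.
`search` walks the string left to right and returns the first match it finds.
The match spans [2:49] → 'vg37rrrrsypjs002VMydjv9g4rrrrrisbq-dr242uuvGzk4'.

'vg37rrrrsypjs002VMydjv9g4rrrrrisbq-dr242uuvGzk4'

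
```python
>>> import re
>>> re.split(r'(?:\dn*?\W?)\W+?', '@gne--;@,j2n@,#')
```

['@gne--;@,j', '#']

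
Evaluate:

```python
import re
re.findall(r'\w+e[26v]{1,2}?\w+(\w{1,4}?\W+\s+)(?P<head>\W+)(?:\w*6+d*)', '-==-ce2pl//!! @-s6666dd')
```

`findall` packs the 2 group values into a tuple for every match.

[('l//!! ', '@-')]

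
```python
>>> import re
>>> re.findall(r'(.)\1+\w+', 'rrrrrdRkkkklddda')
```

The backreference `\1` re-matches whatever the first group consumed, character for character.
One capturing group, so `findall` returns just the captured substring from the one match — 1 in all.

['r']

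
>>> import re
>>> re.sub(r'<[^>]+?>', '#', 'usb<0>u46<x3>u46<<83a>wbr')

'usb#u46#u46#wbr'

Matches: at [3:6] → '<0>'; at [9:13] → '<x3>'; at [16:22] → '<<83a>'.
Each match is replaced by '#'.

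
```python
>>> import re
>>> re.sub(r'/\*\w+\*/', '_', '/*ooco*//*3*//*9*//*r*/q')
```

`sub` substitutes '_' at each match site.

'____q'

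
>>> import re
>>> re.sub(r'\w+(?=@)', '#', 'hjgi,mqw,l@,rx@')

The `(?=…)`/`(?<=…)` assertion just peeks at neighbouring text; it doesn't advance the match position.
Matches: at [9:10] → 'l'; at [12:14] → 'rx'.
`sub` substitutes '#' at each match site.

'hjgi,mqw,#@,#@'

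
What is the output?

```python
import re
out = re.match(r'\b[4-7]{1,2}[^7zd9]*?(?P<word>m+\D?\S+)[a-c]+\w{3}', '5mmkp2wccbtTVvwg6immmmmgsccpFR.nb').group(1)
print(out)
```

mmkp2wccbtTVvwg6immmmmgsc

This matches a word boundary (`\b`, zero-width); then 1 to 2 of a character in [4-7], then zero or more of any character except [7zd9] (lazy); then one or more of a literal 'm', then optionally a non-digit, then one or more of a non-whitespace character (captured as 'word'); then one or more of a character in [a-c], then exactly 3 of a word character.
The `?` after the quantifier makes it lazy — it takes as little as possible before letting the rest of the pattern try.
`re.match` only tries the pattern at the start of the string.
The match spans [0:30] → '5mmkp2wccbtTVvwg6immmmmgsccpFR'.
Captured: group 1 = 'mmkp2wccbtTVvwg6immmmmgsc'.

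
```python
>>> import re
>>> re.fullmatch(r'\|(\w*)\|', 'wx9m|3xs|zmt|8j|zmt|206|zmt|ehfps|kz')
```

None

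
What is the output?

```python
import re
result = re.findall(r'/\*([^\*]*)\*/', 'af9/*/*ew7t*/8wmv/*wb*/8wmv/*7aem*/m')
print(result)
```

['ew7t', 'wb', '7aem']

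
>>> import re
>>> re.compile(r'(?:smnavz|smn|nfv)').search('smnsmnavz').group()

The match spans [0:3] → 'smn'.

'smn'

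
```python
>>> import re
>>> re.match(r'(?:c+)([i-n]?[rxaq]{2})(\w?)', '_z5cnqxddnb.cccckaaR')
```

None

The pattern matches one or more of a literal 'c' (non-capturing group); then optionally a character in [i-n], then exactly 2 of one of [rxaq] (captured); then optionally a word character (captured).
`match` is anchored at position 0; if the pattern doesn't fit there, it returns None.
Here position 0 doesn't satisfy it, so the call returns None.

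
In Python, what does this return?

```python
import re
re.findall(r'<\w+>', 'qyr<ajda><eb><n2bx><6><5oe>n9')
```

['<ajda>', '<eb>', '<n2bx>', '<6>', '<5oe>']

Matches: at [3:9] → '<ajda>'; at [9:13] → '<eb>'; at [13:19] → '<n2bx>'; at [19:22] → '<6>'; at [22:27] → '<5oe>'.
With no groups in the pattern, `findall` gives back each whole match — 5 here.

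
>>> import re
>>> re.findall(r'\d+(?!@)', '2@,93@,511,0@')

['9', '511']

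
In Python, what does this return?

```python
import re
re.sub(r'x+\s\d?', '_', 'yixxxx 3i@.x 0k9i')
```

`sub` substitutes '_' at each match site.

'yi_i@._k9i'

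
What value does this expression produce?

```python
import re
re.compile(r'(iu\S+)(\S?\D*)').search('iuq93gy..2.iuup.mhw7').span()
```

(0, 20)

This matches the literal 'iu', then one or more of a non-whitespace character (captured); then optionally a non-whitespace character, then zero or more of a non-digit (captured).
Unlike `match`, `search` isn't anchored — it looks for the pattern anywhere in the string.
The match spans [0:20] → 'iuq93gy..2.iuup.mhw7'.
Captured: group 1 = 'iuq93gy..2.iuup.mhw7', group 2 = ''.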